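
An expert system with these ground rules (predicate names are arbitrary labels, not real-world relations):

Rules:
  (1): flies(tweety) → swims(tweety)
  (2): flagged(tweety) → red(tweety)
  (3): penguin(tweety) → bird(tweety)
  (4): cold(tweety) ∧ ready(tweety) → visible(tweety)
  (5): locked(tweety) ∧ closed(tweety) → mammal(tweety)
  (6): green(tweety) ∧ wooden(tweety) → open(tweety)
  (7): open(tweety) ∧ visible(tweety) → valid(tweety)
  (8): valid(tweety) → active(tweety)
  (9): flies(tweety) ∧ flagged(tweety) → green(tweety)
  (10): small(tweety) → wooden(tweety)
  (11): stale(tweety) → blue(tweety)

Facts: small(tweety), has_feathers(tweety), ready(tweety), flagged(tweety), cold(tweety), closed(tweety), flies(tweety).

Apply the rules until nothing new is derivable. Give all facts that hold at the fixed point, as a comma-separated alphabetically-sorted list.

Round 1: (1) [flies(tweety) → swims(tweety)]; (2) [flagged(tweety) → red(tweety)]; (4) [cold(tweety) ∧ ready(tweety) → visible(tweety)]; (9) [flies(tweety) ∧ flagged(tweety) → green(tweety)]; (10) [small(tweety) → wooden(tweety)]. New: swims(tweety), red(tweety), visible(tweety), green(tweety), wooden(tweety).
Round 2: (6) [green(tweety) ∧ wooden(tweety) → open(tweety)]. New: open(tweety).
Round 3: (7) [open(tweety) ∧ visible(tweety) → valid(tweety)]. New: valid(tweety).
Round 4: (8) [valid(tweety) → active(tweety)]. New: active(tweety).

active(tweety), closed(tweety), cold(tweety), flagged(tweety), flies(tweety), green(tweety), has_feathers(tweety), open(tweety), ready(tweety), red(tweety), small(tweety), swims(tweety), valid(tweety), visible(tweety), wooden(tweety)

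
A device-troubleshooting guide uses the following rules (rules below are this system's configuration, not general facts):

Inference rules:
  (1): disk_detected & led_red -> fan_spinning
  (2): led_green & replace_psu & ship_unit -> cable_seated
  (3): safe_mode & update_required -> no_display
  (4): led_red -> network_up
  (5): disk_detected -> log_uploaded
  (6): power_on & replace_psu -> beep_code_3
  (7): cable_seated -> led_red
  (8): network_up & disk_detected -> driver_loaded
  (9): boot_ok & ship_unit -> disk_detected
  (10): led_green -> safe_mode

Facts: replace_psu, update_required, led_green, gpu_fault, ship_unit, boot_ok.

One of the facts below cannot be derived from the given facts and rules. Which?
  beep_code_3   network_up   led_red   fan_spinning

Round 1: (2) [led_green & replace_psu & ship_unit -> cable_seated]; (9) [boot_ok & ship_unit -> disk_detected]; (10) [led_green -> safe_mode]. New: cable_seated, disk_detected, safe_mode.
Round 2: (3) [safe_mode & update_required -> no_display]; (5) [disk_detected -> log_uploaded]; (7) [cable_seated -> led_red]. New: no_display, log_uploaded, led_red.
Round 3: (1) [disk_detected & led_red -> fan_spinning]; (4) [led_red -> network_up]. New: fan_spinning, network_up.
Round 4: (8) [network_up & disk_detected -> driver_loaded]. New: driver_loaded.
Derived: network_up (round 3), fan_spinning (round 3), led_red (round 2). beep_code_3 never appears in any round.

beep_code_3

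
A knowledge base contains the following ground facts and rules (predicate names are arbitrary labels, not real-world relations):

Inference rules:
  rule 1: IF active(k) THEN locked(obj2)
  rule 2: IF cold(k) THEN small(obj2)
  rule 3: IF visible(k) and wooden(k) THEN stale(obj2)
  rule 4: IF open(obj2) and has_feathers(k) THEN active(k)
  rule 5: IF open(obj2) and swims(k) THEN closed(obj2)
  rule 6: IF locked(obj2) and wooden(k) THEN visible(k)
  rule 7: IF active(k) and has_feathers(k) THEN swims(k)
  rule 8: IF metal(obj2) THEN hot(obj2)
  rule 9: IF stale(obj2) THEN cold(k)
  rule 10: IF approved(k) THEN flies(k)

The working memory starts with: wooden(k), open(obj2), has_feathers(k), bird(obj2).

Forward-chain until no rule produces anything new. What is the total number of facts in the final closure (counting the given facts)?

12

Round 1: rule 4 [IF open(obj2) and has_feathers(k) THEN active(k)]. New: active(k).
Round 2: rule 1 [IF active(k) THEN locked(obj2)]; rule 7 [IF active(k) and has_feathers(k) THEN swims(k)]. New: locked(obj2), swims(k).
Round 3: rule 5 [IF open(obj2) and swims(k) THEN closed(obj2)]; rule 6 [IF locked(obj2) and wooden(k) THEN visible(k)]. New: closed(obj2), visible(k).
Round 4: rule 3 [IF visible(k) and wooden(k) THEN stale(obj2)]. New: stale(obj2).
Round 5: rule 9 [IF stale(obj2) THEN cold(k)]. New: cold(k).
Round 6: rule 2 [IF cold(k) THEN small(obj2)]. New: small(obj2).
Closure: {active(k), bird(obj2), closed(obj2), cold(k), has_feathers(k), locked(obj2), open(obj2), small(obj2), stale(obj2), swims(k), visible(k), wooden(k)} — 12 facts.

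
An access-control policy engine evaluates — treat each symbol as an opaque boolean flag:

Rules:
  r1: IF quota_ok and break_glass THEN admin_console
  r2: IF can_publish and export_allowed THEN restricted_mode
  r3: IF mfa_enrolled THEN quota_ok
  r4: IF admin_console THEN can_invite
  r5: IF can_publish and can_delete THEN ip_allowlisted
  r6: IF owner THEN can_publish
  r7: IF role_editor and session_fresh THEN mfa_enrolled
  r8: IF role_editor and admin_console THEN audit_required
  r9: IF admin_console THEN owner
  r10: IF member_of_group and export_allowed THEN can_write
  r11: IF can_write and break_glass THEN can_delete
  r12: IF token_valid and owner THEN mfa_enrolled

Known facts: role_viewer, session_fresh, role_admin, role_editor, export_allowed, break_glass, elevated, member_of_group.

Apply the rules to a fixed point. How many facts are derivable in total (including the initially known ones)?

Round 1 fires r7, r10, giving mfa_enrolled, can_write.
Round 2 fires r3, r11, giving quota_ok, can_delete.
Round 3 fires r1, giving admin_console.
Round 4 fires r4, r8, r9, giving can_invite, audit_required, owner.
Round 5 fires r6, giving can_publish.
Round 6 fires r2, r5, giving restricted_mode, ip_allowlisted.
Closure: {admin_console, audit_required, break_glass, can_delete, can_invite, can_publish, can_write, elevated, export_allowed, ip_allowlisted, member_of_group, mfa_enrolled, owner, quota_ok, restricted_mode, role_admin, role_editor, role_viewer, session_fresh} — 19 facts.

19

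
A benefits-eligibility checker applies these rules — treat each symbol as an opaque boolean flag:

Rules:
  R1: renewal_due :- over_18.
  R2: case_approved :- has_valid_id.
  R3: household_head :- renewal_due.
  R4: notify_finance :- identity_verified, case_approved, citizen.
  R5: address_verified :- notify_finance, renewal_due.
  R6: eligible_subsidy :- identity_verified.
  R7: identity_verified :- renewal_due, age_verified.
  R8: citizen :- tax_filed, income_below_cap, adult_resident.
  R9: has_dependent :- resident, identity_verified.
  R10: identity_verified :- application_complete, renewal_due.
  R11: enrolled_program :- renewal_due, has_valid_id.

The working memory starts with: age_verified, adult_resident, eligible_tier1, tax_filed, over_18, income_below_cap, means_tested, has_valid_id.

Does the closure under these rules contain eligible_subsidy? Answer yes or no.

yes

Round 1 fires R1, R2, R8, giving renewal_due, case_approved, citizen.
Round 2 fires R3, R7, R11, giving household_head, identity_verified, enrolled_program.
Round 3 fires R4, R6, giving notify_finance, eligible_subsidy.
Round 4 fires R5, giving address_verified.
eligible_subsidy appears in round 3, so it is derivable.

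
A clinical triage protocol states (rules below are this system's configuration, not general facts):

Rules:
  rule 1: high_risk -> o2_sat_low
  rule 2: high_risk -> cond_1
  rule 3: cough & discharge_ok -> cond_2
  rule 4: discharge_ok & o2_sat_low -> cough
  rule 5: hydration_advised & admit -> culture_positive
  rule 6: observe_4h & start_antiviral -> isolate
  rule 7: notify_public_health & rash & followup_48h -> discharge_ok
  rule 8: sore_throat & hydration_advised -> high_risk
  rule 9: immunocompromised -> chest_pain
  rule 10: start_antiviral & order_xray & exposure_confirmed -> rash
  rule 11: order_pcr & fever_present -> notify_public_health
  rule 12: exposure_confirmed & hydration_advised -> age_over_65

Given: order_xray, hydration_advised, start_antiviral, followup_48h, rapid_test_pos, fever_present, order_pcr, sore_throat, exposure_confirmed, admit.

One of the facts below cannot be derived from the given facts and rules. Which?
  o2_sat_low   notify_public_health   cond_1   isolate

isolate

[1] rule 5 [hydration_advised & admit -> culture_positive]; rule 8 [sore_throat & hydration_advised -> high_risk]; rule 10 [start_antiviral & order_xray & exposure_confirmed -> rash]; rule 11 [order_pcr & fever_present -> notify_public_health]; rule 12 [exposure_confirmed & hydration_advised -> age_over_65]. ⇒ new: culture_positive, high_risk, rash, notify_public_health, age_over_65.
[2] rule 1 [high_risk -> o2_sat_low]; rule 2 [high_risk -> cond_1]; rule 7 [notify_public_health & rash & followup_48h -> discharge_ok]. ⇒ new: o2_sat_low, cond_1, discharge_ok.
[3] rule 4 [discharge_ok & o2_sat_low -> cough]. ⇒ new: cough.
[4] rule 3 [cough & discharge_ok -> cond_2]. ⇒ new: cond_2.
Derived: notify_public_health (round 1), o2_sat_low (round 2), cond_1 (round 2). isolate never appears in any round.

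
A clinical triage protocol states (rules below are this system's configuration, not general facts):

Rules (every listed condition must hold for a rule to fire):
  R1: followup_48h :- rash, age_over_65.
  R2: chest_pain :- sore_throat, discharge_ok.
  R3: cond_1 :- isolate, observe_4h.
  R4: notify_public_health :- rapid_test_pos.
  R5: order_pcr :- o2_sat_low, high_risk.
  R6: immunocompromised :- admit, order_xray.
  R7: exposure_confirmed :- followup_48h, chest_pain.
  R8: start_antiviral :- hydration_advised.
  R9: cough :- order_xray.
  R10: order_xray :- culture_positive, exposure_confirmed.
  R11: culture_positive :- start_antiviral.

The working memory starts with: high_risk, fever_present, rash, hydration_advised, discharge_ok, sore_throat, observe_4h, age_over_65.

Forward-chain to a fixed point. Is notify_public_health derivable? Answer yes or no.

Round 1 — R1, R2, R8, derive followup_48h, chest_pain, start_antiviral.
Round 2 — R7, R11, derive exposure_confirmed, culture_positive.
Round 3 — R10, derive order_xray.
Round 4 — R9, derive cough.
Fixed point reached. notify_public_health is concluded only by R4; R4 needs rapid_test_pos (never derived).

no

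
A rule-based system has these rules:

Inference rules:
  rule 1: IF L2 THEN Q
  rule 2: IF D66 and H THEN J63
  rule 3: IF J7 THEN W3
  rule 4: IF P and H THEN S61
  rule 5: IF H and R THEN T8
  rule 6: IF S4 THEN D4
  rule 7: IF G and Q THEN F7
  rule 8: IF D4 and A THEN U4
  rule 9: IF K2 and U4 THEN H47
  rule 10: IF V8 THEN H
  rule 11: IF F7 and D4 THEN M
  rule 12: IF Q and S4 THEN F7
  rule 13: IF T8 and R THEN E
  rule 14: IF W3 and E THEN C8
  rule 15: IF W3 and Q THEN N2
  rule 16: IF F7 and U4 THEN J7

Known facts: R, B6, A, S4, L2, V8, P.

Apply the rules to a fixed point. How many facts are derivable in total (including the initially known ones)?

20

Round 1: rule 1 [IF L2 THEN Q]; rule 6 [IF S4 THEN D4]; rule 10 [IF V8 THEN H]. Adds Q, D4, H.
Round 2: rule 4 [IF P and H THEN S61]; rule 5 [IF H and R THEN T8]; rule 8 [IF D4 and A THEN U4]; rule 12 [IF Q and S4 THEN F7]. Adds S61, T8, U4, F7.
Round 3: rule 11 [IF F7 and D4 THEN M]; rule 13 [IF T8 and R THEN E]; rule 16 [IF F7 and U4 THEN J7]. Adds M, E, J7.
Round 4: rule 3 [IF J7 THEN W3]. Adds W3.
Round 5: rule 14 [IF W3 and E THEN C8]; rule 15 [IF W3 and Q THEN N2]. Adds C8, N2.
Closure: {A, B6, C8, D4, E, F7, H, J7, L2, M, N2, P, Q, R, S4, S61, T8, U4, V8, W3} — 20 facts.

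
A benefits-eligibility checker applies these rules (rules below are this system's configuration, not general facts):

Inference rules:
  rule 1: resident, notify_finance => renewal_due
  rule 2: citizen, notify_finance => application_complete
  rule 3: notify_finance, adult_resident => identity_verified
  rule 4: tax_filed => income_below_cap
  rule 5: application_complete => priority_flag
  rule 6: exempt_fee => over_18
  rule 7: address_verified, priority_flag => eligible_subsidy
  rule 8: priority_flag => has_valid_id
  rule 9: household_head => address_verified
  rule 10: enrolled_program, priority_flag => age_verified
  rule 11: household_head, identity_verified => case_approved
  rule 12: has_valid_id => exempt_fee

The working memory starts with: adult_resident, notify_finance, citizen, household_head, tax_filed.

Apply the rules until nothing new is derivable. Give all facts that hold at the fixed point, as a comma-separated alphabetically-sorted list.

Round 1: rule 2 [citizen, notify_finance => application_complete]; rule 3 [notify_finance, adult_resident => identity_verified]; rule 4 [tax_filed => income_below_cap]; rule 9 [household_head => address_verified]. New: application_complete, identity_verified, income_below_cap, address_verified.
Round 2: rule 5 [application_complete => priority_flag]; rule 11 [household_head, identity_verified => case_approved]. New: priority_flag, case_approved.
Round 3: rule 7 [address_verified, priority_flag => eligible_subsidy]; rule 8 [priority_flag => has_valid_id]. New: eligible_subsidy, has_valid_id.
Round 4: rule 12 [has_valid_id => exempt_fee]. New: exempt_fee.
Round 5: rule 6 [exempt_fee => over_18]. New: over_18.

address_verified, adult_resident, application_complete, case_approved, citizen, eligible_subsidy, exempt_fee, has_valid_id, household_head, identity_verified, income_below_cap, notify_finance, over_18, priority_flag, tax_filed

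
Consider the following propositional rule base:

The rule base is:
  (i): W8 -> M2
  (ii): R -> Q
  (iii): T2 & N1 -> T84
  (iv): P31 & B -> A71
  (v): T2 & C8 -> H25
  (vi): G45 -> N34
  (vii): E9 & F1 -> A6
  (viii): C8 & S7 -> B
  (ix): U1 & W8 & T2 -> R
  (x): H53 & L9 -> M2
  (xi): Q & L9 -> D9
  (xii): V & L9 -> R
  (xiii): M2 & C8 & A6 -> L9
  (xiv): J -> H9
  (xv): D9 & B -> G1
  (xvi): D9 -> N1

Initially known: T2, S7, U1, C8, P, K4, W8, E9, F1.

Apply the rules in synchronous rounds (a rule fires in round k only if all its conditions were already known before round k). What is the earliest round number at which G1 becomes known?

Round 1: (i) [W8 -> M2]; (v) [T2 & C8 -> H25]; (vii) [E9 & F1 -> A6]; (viii) [C8 & S7 -> B]; (ix) [U1 & W8 & T2 -> R]. Adds M2, H25, A6, B, R.
Round 2: (ii) [R -> Q]; (xiii) [M2 & C8 & A6 -> L9]. Adds Q, L9.
Round 3: (xi) [Q & L9 -> D9]. Adds D9.
Round 4: (xv) [D9 & B -> G1]; (xvi) [D9 -> N1]. Adds G1, N1.
G1 first appears in round 4.

4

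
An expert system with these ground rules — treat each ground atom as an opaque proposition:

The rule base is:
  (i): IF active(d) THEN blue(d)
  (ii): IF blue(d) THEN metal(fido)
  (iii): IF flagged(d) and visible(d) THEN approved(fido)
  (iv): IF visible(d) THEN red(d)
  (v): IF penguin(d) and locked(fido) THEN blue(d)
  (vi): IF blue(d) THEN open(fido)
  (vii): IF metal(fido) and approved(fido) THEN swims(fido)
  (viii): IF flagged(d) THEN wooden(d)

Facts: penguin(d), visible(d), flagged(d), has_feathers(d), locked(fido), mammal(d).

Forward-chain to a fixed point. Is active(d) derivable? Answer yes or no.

Round 1: (iii) [IF flagged(d) and visible(d) THEN approved(fido)]; (iv) [IF visible(d) THEN red(d)]; (v) [IF penguin(d) and locked(fido) THEN blue(d)]; (viii) [IF flagged(d) THEN wooden(d)]. Adds approved(fido), red(d), blue(d), wooden(d).
Round 2: (ii) [IF blue(d) THEN metal(fido)]; (vi) [IF blue(d) THEN open(fido)]. Adds metal(fido), open(fido).
Round 3: (vii) [IF metal(fido) and approved(fido) THEN swims(fido)]. Adds swims(fido).
Fixed point reached. No rule has active(d) as a consequent, and it is not given.

no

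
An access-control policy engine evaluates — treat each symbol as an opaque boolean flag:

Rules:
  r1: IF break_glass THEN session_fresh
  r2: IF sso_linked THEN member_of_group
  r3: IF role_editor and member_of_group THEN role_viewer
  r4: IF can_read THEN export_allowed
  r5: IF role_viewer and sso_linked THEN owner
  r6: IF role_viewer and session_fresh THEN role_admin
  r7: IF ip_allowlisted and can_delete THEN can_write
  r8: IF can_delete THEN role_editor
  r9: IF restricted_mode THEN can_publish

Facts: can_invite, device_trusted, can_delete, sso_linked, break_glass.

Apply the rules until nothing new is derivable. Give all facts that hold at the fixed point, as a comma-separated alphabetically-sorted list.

break_glass, can_delete, can_invite, device_trusted, member_of_group, owner, role_admin, role_editor, role_viewer, session_fresh, sso_linked

Round 1: r1 [IF break_glass THEN session_fresh]; r2 [IF sso_linked THEN member_of_group]; r8 [IF can_delete THEN role_editor]. Adds session_fresh, member_of_group, role_editor.
Round 2: r3 [IF role_editor and member_of_group THEN role_viewer]. Adds role_viewer.
Round 3: r5 [IF role_viewer and sso_linked THEN owner]; r6 [IF role_viewer and session_fresh THEN role_admin]. Adds owner, role_admin.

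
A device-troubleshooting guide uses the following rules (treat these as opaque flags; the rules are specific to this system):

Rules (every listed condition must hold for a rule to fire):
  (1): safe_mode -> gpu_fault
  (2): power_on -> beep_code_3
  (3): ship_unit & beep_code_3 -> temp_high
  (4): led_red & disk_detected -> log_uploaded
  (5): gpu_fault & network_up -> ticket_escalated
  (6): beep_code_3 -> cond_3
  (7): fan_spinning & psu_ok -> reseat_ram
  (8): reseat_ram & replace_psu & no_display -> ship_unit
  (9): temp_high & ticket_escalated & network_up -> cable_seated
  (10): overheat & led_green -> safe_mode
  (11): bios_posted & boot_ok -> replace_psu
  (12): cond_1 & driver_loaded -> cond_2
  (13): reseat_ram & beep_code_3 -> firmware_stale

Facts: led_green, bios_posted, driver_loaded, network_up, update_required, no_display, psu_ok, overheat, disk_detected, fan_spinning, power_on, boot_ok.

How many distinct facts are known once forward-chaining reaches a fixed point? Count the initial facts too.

23

Round 1: (2) [power_on -> beep_code_3]; (7) [fan_spinning & psu_ok -> reseat_ram]; (10) [overheat & led_green -> safe_mode]; (11) [bios_posted & boot_ok -> replace_psu]. Adds beep_code_3, reseat_ram, safe_mode, replace_psu.
Round 2: (1) [safe_mode -> gpu_fault]; (6) [beep_code_3 -> cond_3]; (8) [reseat_ram & replace_psu & no_display -> ship_unit]; (13) [reseat_ram & beep_code_3 -> firmware_stale]. Adds gpu_fault, cond_3, ship_unit, firmware_stale.
Round 3: (3) [ship_unit & beep_code_3 -> temp_high]; (5) [gpu_fault & network_up -> ticket_escalated]. Adds temp_high, ticket_escalated.
Round 4: (9) [temp_high & ticket_escalated & network_up -> cable_seated]. Adds cable_seated.
Closure: {beep_code_3, bios_posted, boot_ok, cable_seated, cond_3, disk_detected, driver_loaded, fan_spinning, firmware_stale, gpu_fault, led_green, network_up, no_display, overheat, power_on, psu_ok, replace_psu, reseat_ram, safe_mode, ship_unit, temp_high, ticket_escalated, update_required} — 23 facts.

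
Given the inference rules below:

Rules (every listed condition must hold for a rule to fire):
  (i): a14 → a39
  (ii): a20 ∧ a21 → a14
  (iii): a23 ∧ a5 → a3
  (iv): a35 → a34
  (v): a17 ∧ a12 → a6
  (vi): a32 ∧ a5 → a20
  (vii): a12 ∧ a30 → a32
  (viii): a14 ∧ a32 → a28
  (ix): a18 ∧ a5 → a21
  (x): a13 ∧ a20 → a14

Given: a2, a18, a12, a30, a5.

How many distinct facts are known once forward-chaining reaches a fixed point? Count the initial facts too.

[1] (vii) [a12 ∧ a30 → a32]; (ix) [a18 ∧ a5 → a21]. ⇒ new: a32, a21.
[2] (vi) [a32 ∧ a5 → a20]. ⇒ new: a20.
[3] (ii) [a20 ∧ a21 → a14]. ⇒ new: a14.
[4] (i) [a14 → a39]; (viii) [a14 ∧ a32 → a28]. ⇒ new: a39, a28.
Closure: {a12, a14, a18, a2, a20, a21, a28, a30, a32, a39, a5} — 11 facts.

11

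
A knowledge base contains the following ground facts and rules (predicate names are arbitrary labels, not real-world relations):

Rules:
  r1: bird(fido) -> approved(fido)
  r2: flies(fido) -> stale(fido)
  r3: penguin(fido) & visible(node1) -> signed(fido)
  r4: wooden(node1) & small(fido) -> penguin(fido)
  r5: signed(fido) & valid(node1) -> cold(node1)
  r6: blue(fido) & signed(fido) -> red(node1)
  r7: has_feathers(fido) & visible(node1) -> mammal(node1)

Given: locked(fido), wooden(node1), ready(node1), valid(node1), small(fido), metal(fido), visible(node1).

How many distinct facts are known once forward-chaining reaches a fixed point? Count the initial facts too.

Round 1 fires r4, giving penguin(fido).
Round 2 fires r3, giving signed(fido).
Round 3 fires r5, giving cold(node1).
Closure: {cold(node1), locked(fido), metal(fido), penguin(fido), ready(node1), signed(fido), small(fido), valid(node1), visible(node1), wooden(node1)} — 10 facts.

10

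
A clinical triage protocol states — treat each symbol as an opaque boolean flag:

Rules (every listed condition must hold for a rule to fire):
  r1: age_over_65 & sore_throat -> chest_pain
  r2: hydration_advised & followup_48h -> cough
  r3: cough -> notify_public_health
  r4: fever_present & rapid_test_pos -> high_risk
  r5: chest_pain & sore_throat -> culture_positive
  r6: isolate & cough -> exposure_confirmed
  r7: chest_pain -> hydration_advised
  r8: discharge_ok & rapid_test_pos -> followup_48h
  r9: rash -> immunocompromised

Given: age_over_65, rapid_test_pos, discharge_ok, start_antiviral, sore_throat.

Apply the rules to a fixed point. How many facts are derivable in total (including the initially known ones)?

11

Round 1 — r1, r8, derive chest_pain, followup_48h.
Round 2 — r5, r7, derive culture_positive, hydration_advised.
Round 3 — r2, derive cough.
Round 4 — r3, derive notify_public_health.
Closure: {age_over_65, chest_pain, cough, culture_positive, discharge_ok, followup_48h, hydration_advised, notify_public_health, rapid_test_pos, sore_throat, start_antiviral} — 11 facts.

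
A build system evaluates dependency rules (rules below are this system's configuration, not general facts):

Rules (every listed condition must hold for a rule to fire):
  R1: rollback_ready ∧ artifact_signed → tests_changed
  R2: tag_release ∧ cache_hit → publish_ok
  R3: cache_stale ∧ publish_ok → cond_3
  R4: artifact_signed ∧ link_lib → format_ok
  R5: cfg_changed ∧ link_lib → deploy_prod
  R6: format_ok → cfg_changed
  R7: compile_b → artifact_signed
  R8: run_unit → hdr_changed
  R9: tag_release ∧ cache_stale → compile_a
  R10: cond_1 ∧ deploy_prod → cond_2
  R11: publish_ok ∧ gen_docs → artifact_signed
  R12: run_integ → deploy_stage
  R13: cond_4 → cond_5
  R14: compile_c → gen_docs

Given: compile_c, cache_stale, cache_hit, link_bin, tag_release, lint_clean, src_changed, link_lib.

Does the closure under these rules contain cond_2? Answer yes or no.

Round 1: R2 [tag_release ∧ cache_hit → publish_ok]; R9 [tag_release ∧ cache_stale → compile_a]; R14 [compile_c → gen_docs]. New: publish_ok, compile_a, gen_docs.
Round 2: R3 [cache_stale ∧ publish_ok → cond_3]; R11 [publish_ok ∧ gen_docs → artifact_signed]. New: cond_3, artifact_signed.
Round 3: R4 [artifact_signed ∧ link_lib → format_ok]. New: format_ok.
Round 4: R6 [format_ok → cfg_changed]. New: cfg_changed.
Round 5: R5 [cfg_changed ∧ link_lib → deploy_prod]. New: deploy_prod.
Fixed point reached. cond_2 is concluded only by R10; R10 needs cond_1 (never derived).

no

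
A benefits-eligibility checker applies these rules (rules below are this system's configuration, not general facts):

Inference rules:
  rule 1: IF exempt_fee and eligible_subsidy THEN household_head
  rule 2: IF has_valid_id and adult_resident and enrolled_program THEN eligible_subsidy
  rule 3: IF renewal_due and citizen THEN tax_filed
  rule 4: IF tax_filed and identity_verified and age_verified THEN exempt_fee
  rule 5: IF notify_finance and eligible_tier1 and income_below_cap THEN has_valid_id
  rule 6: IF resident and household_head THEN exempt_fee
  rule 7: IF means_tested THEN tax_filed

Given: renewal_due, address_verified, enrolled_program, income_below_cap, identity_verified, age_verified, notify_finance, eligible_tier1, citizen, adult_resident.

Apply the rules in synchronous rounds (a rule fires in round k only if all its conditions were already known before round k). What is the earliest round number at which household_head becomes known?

[1] rule 3 [IF renewal_due and citizen THEN tax_filed]; rule 5 [IF notify_finance and eligible_tier1 and income_below_cap THEN has_valid_id]. ⇒ new: tax_filed, has_valid_id.
[2] rule 2 [IF has_valid_id and adult_resident and enrolled_program THEN eligible_subsidy]; rule 4 [IF tax_filed and identity_verified and age_verified THEN exempt_fee]. ⇒ new: eligible_subsidy, exempt_fee.
[3] rule 1 [IF exempt_fee and eligible_subsidy THEN household_head]. ⇒ new: household_head.
household_head first appears in round 3.

3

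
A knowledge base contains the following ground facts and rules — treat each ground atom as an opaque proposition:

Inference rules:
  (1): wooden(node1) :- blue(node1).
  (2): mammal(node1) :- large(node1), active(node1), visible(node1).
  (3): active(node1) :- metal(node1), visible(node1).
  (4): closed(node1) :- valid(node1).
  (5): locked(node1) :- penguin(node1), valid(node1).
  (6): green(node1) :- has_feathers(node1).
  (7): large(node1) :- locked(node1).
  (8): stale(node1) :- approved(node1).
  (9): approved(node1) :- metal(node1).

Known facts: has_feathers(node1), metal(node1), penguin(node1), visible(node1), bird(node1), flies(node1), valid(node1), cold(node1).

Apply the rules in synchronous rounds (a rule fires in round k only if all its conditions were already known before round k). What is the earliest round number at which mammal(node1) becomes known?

Round 1: (3) [active(node1) :- metal(node1), visible(node1).]; (4) [closed(node1) :- valid(node1).]; (5) [locked(node1) :- penguin(node1), valid(node1).]; (6) [green(node1) :- has_feathers(node1).]; (9) [approved(node1) :- metal(node1).]. New: active(node1), closed(node1), locked(node1), green(node1), approved(node1).
Round 2: (7) [large(node1) :- locked(node1).]; (8) [stale(node1) :- approved(node1).]. New: large(node1), stale(node1).
Round 3: (2) [mammal(node1) :- large(node1), active(node1), visible(node1).]. New: mammal(node1).
mammal(node1) first appears in round 3.

3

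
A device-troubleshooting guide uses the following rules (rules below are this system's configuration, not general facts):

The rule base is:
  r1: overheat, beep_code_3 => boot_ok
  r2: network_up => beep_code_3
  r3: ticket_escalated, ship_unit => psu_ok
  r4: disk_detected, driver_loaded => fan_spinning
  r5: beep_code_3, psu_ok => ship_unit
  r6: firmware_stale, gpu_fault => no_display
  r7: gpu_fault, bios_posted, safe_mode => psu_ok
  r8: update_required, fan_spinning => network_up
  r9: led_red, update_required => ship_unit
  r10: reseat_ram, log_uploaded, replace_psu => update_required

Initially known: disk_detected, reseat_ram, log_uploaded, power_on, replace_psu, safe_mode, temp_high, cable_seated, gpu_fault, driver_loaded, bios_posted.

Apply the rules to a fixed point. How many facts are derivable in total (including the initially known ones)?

17

Round 1: r4 [disk_detected, driver_loaded => fan_spinning]; r7 [gpu_fault, bios_posted, safe_mode => psu_ok]; r10 [reseat_ram, log_uploaded, replace_psu => update_required]. New: fan_spinning, psu_ok, update_required.
Round 2: r8 [update_required, fan_spinning => network_up]. New: network_up.
Round 3: r2 [network_up => beep_code_3]. New: beep_code_3.
Round 4: r5 [beep_code_3, psu_ok => ship_unit]. New: ship_unit.
Closure: {beep_code_3, bios_posted, cable_seated, disk_detected, driver_loaded, fan_spinning, gpu_fault, log_uploaded, network_up, power_on, psu_ok, replace_psu, reseat_ram, safe_mode, ship_unit, temp_high, update_required} — 17 facts.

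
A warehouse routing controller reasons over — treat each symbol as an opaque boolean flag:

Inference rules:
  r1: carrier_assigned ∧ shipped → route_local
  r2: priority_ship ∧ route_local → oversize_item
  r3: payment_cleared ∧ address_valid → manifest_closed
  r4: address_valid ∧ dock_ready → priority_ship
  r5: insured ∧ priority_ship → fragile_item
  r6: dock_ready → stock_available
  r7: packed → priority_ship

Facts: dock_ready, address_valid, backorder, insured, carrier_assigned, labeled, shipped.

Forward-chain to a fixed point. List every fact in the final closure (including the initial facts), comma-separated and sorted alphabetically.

address_valid, backorder, carrier_assigned, dock_ready, fragile_item, insured, labeled, oversize_item, priority_ship, route_local, shipped, stock_available

[1] r1 [carrier_assigned ∧ shipped → route_local]; r4 [address_valid ∧ dock_ready → priority_ship]; r6 [dock_ready → stock_available]. ⇒ new: route_local, priority_ship, stock_available.
[2] r2 [priority_ship ∧ route_local → oversize_item]; r5 [insured ∧ priority_ship → fragile_item]. ⇒ new: oversize_item, fragile_item.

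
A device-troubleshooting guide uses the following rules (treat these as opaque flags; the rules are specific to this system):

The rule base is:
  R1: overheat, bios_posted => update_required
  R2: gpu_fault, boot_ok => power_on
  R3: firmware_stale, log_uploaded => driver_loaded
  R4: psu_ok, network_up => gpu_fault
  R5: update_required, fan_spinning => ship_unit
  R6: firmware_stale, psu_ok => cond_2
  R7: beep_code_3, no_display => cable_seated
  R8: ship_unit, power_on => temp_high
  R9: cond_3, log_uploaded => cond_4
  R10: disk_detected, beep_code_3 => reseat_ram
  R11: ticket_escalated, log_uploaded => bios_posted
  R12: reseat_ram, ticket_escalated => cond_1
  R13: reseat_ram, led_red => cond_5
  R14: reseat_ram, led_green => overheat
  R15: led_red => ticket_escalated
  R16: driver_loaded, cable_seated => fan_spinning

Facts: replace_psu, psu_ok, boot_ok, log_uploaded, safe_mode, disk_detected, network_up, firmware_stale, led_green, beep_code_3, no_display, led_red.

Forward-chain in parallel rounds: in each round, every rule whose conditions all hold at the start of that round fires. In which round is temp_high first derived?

5

Round 1 fires R3, R4, R6, R7, R10, R15, giving driver_loaded, gpu_fault, cond_2, cable_seated, reseat_ram, ticket_escalated.
Round 2 fires R2, R11, R12, R13, R14, R16, giving power_on, bios_posted, cond_1, cond_5, overheat, fan_spinning.
Round 3 fires R1, giving update_required.
Round 4 fires R5, giving ship_unit.
Round 5 fires R8, giving temp_high.
temp_high first appears in round 5.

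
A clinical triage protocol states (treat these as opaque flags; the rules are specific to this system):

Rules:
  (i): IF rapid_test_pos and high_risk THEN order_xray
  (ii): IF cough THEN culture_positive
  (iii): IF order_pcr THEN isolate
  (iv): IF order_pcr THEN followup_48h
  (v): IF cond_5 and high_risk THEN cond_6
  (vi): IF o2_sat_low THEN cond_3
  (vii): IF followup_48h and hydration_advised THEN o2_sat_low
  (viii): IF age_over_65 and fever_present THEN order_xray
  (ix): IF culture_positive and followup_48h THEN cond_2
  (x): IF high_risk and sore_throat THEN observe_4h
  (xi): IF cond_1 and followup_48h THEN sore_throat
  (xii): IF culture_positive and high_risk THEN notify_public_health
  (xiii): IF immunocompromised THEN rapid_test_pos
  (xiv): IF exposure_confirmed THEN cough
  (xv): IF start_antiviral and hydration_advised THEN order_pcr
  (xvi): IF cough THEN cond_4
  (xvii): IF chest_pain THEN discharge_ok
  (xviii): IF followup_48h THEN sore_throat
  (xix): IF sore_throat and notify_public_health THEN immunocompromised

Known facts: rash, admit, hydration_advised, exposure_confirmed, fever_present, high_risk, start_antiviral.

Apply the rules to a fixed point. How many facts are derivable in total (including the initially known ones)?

Round 1 — (xiv), (xv), derive cough, order_pcr.
Round 2 — (ii), (iii), (iv), (xvi), derive culture_positive, isolate, followup_48h, cond_4.
Round 3 — (vii), (ix), (xii), (xviii), derive o2_sat_low, cond_2, notify_public_health, sore_throat.
Round 4 — (vi), (x), (xix), derive cond_3, observe_4h, immunocompromised.
Round 5 — (xiii), derive rapid_test_pos.
Round 6 — (i), derive order_xray.
Closure: {admit, cond_2, cond_3, cond_4, cough, culture_positive, exposure_confirmed, fever_present, followup_48h, high_risk, hydration_advised, immunocompromised, isolate, notify_public_health, o2_sat_low, observe_4h, order_pcr, order_xray, rapid_test_pos, rash, sore_throat, start_antiviral} — 22 facts.

22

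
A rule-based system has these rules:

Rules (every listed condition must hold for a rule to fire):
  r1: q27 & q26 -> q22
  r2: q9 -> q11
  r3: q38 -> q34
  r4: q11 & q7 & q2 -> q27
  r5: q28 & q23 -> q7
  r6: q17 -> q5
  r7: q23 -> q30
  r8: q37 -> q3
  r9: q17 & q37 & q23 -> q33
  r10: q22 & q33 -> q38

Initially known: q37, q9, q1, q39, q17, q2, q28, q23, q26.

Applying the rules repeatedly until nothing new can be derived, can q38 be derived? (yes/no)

yes

Round 1: r2 [q9 -> q11]; r5 [q28 & q23 -> q7]; r6 [q17 -> q5]; r7 [q23 -> q30]; r8 [q37 -> q3]; r9 [q17 & q37 & q23 -> q33]. New: q11, q7, q5, q30, q3, q33.
Round 2: r4 [q11 & q7 & q2 -> q27]. New: q27.
Round 3: r1 [q27 & q26 -> q22]. New: q22.
Round 4: r10 [q22 & q33 -> q38]. New: q38.
Round 5: r3 [q38 -> q34]. New: q34.
q38 appears in round 4, so it is derivable.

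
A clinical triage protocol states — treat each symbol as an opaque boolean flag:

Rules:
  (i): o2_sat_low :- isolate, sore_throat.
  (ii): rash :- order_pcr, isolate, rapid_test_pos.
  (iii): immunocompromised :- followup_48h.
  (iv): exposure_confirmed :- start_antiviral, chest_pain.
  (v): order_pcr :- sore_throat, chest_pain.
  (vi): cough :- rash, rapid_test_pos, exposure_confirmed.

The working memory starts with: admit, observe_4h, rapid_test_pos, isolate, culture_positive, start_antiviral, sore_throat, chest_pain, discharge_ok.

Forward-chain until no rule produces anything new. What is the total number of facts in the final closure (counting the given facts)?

Round 1 fires (i), (iv), (v), giving o2_sat_low, exposure_confirmed, order_pcr.
Round 2 fires (ii), giving rash.
Round 3 fires (vi), giving cough.
Closure: {admit, chest_pain, cough, culture_positive, discharge_ok, exposure_confirmed, isolate, o2_sat_low, observe_4h, order_pcr, rapid_test_pos, rash, sore_throat, start_antiviral} — 14 facts.

14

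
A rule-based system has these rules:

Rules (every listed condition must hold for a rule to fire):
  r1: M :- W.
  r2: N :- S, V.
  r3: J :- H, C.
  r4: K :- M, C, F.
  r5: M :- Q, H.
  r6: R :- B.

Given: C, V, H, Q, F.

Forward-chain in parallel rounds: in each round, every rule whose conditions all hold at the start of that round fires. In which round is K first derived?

2

Round 1 — r3, r5, derive J, M.
Round 2 — r4, derive K.
K first appears in round 2.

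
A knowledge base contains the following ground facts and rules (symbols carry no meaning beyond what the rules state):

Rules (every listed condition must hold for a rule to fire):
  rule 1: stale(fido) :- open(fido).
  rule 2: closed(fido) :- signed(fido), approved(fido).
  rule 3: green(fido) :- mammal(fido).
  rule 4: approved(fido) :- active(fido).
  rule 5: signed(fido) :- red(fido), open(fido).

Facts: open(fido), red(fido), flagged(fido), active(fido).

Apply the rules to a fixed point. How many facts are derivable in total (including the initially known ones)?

Round 1 — rule 1, rule 4, rule 5, derive stale(fido), approved(fido), signed(fido).
Round 2 — rule 2, derive closed(fido).
Closure: {active(fido), approved(fido), closed(fido), flagged(fido), open(fido), red(fido), signed(fido), stale(fido)} — 8 facts.

8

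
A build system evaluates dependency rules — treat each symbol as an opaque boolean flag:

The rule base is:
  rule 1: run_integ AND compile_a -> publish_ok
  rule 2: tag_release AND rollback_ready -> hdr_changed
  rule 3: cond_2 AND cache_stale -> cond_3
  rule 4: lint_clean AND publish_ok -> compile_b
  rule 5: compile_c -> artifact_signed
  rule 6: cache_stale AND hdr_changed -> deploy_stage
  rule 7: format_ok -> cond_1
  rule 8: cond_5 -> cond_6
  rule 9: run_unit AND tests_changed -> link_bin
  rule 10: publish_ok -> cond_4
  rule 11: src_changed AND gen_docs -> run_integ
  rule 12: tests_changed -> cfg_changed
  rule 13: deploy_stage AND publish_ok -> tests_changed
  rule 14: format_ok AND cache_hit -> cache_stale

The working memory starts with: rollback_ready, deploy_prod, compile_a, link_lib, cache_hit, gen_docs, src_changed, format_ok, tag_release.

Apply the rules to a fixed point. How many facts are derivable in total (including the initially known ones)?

18

Round 1: rule 2 [tag_release AND rollback_ready -> hdr_changed]; rule 7 [format_ok -> cond_1]; rule 11 [src_changed AND gen_docs -> run_integ]; rule 14 [format_ok AND cache_hit -> cache_stale]. New: hdr_changed, cond_1, run_integ, cache_stale.
Round 2: rule 1 [run_integ AND compile_a -> publish_ok]; rule 6 [cache_stale AND hdr_changed -> deploy_stage]. New: publish_ok, deploy_stage.
Round 3: rule 10 [publish_ok -> cond_4]; rule 13 [deploy_stage AND publish_ok -> tests_changed]. New: cond_4, tests_changed.
Round 4: rule 12 [tests_changed -> cfg_changed]. New: cfg_changed.
Closure: {cache_hit, cache_stale, cfg_changed, compile_a, cond_1, cond_4, deploy_prod, deploy_stage, format_ok, gen_docs, hdr_changed, link_lib, publish_ok, rollback_ready, run_integ, src_changed, tag_release, tests_changed} — 18 facts.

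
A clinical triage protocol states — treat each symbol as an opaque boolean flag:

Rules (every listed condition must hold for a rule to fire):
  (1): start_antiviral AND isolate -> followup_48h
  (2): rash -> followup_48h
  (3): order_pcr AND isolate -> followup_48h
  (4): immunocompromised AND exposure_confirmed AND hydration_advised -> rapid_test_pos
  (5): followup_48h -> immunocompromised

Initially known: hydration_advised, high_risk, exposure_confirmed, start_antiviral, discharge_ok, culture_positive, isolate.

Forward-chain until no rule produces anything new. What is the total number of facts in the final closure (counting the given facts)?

10

[1] (1) [start_antiviral AND isolate -> followup_48h]. ⇒ new: followup_48h.
[2] (5) [followup_48h -> immunocompromised]. ⇒ new: immunocompromised.
[3] (4) [immunocompromised AND exposure_confirmed AND hydration_advised -> rapid_test_pos]. ⇒ new: rapid_test_pos.
Closure: {culture_positive, discharge_ok, exposure_confirmed, followup_48h, high_risk, hydration_advised, immunocompromised, isolate, rapid_test_pos, start_antiviral} — 10 facts.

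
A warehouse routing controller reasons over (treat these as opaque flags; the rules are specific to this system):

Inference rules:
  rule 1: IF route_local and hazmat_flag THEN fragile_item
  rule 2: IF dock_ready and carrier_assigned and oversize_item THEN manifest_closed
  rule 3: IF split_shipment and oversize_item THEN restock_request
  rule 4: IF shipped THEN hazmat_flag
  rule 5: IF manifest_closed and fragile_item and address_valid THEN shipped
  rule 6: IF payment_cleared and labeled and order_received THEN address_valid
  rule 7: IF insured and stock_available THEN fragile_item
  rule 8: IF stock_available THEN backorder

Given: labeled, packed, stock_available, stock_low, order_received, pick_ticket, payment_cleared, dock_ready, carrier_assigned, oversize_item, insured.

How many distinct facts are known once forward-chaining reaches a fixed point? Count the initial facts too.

Round 1 — rule 2, rule 6, rule 7, rule 8, derive manifest_closed, address_valid, fragile_item, backorder.
Round 2 — rule 5, derive shipped.
Round 3 — rule 4, derive hazmat_flag.
Closure: {address_valid, backorder, carrier_assigned, dock_ready, fragile_item, hazmat_flag, insured, labeled, manifest_closed, order_received, oversize_item, packed, payment_cleared, pick_ticket, shipped, stock_available, stock_low} — 17 facts.

17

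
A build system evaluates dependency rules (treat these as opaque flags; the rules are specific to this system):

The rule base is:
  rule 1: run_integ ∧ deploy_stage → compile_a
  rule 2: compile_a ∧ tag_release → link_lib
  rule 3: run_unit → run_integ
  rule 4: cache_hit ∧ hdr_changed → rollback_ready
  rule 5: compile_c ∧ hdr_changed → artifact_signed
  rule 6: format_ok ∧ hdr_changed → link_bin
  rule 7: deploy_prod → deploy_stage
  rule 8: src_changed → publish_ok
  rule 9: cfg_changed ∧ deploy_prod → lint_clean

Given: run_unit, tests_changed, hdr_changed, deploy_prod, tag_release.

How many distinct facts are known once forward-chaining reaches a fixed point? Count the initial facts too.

Round 1 fires rule 3, rule 7, giving run_integ, deploy_stage.
Round 2 fires rule 1, giving compile_a.
Round 3 fires rule 2, giving link_lib.
Closure: {compile_a, deploy_prod, deploy_stage, hdr_changed, link_lib, run_integ, run_unit, tag_release, tests_changed} — 9 facts.

9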